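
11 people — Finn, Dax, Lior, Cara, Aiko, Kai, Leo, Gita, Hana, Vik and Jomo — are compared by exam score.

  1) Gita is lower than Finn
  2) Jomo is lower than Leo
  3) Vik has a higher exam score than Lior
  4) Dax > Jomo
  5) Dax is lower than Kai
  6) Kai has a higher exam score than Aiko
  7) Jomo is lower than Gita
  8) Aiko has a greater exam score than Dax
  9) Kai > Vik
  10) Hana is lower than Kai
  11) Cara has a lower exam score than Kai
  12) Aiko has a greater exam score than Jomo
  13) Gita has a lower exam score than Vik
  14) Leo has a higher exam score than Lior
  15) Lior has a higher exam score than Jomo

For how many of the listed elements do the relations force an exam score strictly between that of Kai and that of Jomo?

5

Chaining upward from Jomo reaches: Gita, Lior, Dax, Aiko, Vik, Finn, Leo.
Chaining downward from Kai reaches: Hana, Gita, Lior, Dax, Aiko, Vik, Cara.
Strictly between Jomo and Kai are those in both lists: Gita, Lior, Dax, Aiko, Vik — 5 elements.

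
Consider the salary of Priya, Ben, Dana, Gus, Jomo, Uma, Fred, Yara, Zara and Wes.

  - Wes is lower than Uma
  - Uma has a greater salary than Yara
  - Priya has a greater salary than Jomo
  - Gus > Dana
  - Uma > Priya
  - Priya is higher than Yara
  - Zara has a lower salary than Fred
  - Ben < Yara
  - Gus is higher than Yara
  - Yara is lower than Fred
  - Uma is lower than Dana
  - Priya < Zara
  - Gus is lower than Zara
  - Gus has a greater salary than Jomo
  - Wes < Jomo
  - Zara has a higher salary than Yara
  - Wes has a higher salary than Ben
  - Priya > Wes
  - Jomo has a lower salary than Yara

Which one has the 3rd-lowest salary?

Piecing the relations together gives one ordering: Ben < Wes < Jomo < Yara < Priya < Uma < Dana < Gus < Zara < Fred.
Counting 3 from the smallest end gives Jomo.

Jomo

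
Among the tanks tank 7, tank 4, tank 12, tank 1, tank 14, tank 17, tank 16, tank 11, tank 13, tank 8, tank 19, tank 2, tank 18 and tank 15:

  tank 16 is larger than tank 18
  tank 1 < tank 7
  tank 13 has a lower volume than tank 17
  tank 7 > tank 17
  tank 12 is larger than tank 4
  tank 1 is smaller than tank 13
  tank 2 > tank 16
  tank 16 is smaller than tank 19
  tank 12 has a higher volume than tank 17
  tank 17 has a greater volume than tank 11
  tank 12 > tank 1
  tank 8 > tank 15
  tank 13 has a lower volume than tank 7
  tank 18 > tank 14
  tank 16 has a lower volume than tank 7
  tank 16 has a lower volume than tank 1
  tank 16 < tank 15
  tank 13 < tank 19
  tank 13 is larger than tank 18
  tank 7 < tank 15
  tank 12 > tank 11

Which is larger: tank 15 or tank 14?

The relevant relations are tank 14 < tank 18; tank 18 < tank 16; tank 16 < tank 1; tank 1 < tank 13; tank 13 < tank 17; tank 17 < tank 7; tank 7 < tank 15.
Chaining these gives tank 14 < tank 18 < tank 16 < tank 1 < tank 13 < tank 17 < tank 7 < tank 15.
So tank 14 < tank 15; tank 15 is the larger of the two.

tank 15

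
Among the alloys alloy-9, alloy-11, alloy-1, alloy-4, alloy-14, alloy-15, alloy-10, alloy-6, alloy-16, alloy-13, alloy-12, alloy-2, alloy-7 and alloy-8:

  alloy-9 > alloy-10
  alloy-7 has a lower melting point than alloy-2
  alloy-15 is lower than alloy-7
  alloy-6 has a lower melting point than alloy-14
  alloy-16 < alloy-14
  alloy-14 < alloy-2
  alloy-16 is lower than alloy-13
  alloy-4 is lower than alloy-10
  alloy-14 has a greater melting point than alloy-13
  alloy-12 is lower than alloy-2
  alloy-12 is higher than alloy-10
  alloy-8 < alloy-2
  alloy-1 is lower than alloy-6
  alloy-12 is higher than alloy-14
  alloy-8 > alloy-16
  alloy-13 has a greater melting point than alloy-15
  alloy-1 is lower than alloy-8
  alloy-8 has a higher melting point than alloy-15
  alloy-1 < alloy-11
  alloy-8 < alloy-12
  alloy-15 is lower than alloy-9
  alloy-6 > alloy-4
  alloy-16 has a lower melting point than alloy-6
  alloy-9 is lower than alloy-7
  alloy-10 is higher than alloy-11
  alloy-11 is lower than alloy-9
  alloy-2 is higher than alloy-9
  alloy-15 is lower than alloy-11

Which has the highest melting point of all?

alloy-2

alloy-15 is not greatest since alloy-15 < alloy-13; alloy-16 is not greatest since alloy-16 < alloy-8; alloy-1 is not greatest since alloy-1 < alloy-6; alloy-11 is not greatest since alloy-11 < alloy-10; alloy-4 is not greatest since alloy-4 < alloy-6; alloy-6 is not greatest since alloy-6 < alloy-14; alloy-8 is not greatest since alloy-8 < alloy-12; alloy-10 is not greatest since alloy-10 < alloy-9; alloy-13 is not greatest since alloy-13 < alloy-14; alloy-9 is not greatest since alloy-9 < alloy-7; alloy-7 is not greatest since alloy-7 < alloy-2; alloy-14 is not greatest since alloy-14 < alloy-2; alloy-12 is not greatest since alloy-12 < alloy-2.
Only alloy-2 has nothing above it, so alloy-2 is the highest melting point.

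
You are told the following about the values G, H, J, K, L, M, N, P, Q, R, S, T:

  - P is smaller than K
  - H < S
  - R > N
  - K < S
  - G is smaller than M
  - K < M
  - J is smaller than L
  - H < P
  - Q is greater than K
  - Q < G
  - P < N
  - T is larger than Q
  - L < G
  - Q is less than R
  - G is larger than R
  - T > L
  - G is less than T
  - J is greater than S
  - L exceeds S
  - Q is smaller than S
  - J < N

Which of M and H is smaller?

Link the given pairs in sequence: H < P; P < K; K < Q; Q < S; S < J; J < N; N < R; R < G; G < M.
Together: H < P < K < Q < S < J < N < R < G < M.
So H < M; H is the smaller of the two.

H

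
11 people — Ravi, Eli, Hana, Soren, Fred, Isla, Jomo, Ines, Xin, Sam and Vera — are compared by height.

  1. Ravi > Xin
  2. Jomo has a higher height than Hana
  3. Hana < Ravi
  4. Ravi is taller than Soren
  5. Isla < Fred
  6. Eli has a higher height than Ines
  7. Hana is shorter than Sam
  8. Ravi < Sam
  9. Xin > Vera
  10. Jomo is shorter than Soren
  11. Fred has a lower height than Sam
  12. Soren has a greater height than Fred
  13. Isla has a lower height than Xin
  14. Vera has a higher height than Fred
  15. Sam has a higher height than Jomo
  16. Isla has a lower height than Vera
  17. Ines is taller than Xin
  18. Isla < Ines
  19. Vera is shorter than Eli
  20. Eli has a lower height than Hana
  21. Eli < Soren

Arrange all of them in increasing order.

The consecutive links are each given: Isla < Fred; Fred < Vera; Vera < Xin; Xin < Ines; Ines < Eli; Eli < Hana; Hana < Jomo; Jomo < Soren; Soren < Ravi; Ravi < Sam.

Isla < Fred < Vera < Xin < Ines < Eli < Hana < Jomo < Soren < Ravi < Sam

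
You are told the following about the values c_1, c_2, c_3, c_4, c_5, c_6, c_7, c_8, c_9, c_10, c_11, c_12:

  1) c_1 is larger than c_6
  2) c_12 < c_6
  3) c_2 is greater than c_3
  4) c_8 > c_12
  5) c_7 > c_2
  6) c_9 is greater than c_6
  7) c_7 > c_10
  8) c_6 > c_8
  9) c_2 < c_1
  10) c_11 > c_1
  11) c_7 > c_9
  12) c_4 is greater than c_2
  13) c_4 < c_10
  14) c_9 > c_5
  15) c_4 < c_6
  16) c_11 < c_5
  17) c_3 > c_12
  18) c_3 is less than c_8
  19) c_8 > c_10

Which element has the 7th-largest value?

Piecing the relations together gives one ordering: c_12 < c_3 < c_2 < c_4 < c_10 < c_8 < c_6 < c_1 < c_11 < c_5 < c_9 < c_7.
The 7th largest is c_8.

c_8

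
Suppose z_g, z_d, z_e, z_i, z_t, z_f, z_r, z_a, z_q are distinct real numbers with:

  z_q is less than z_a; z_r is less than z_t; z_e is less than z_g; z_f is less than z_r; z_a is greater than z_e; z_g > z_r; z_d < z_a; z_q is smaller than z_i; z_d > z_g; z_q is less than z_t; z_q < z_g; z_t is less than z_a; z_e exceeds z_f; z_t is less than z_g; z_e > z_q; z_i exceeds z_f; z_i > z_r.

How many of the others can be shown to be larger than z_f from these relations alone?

Directly above z_f: z_e, z_r, z_i.
One step further: z_t, z_g, z_a (6 so far).
One step further: z_d (7 so far).
No other element is forced above z_f by the given relations, so the count is 7.

7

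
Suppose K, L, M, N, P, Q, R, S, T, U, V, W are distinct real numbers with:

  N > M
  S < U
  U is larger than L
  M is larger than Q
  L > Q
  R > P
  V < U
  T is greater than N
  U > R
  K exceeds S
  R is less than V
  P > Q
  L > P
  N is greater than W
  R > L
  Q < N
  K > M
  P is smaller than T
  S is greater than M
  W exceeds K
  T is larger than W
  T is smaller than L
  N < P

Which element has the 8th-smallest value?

T

Piecing the relations together gives one ordering: Q < M < S < K < W < N < P < T < L < R < V < U.
Counting 8 from the smallest end gives T.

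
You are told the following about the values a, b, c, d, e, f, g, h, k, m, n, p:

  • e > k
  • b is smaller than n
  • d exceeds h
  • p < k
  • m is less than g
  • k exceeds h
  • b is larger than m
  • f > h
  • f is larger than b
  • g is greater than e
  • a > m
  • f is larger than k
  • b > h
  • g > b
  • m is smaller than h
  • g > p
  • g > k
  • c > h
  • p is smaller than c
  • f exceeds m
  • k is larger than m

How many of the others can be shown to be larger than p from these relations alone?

5

From p the given relations immediately reach k, c, g.
From those, f, e — 5 in total.
No other element is forced above p by the given relations, so the count is 5.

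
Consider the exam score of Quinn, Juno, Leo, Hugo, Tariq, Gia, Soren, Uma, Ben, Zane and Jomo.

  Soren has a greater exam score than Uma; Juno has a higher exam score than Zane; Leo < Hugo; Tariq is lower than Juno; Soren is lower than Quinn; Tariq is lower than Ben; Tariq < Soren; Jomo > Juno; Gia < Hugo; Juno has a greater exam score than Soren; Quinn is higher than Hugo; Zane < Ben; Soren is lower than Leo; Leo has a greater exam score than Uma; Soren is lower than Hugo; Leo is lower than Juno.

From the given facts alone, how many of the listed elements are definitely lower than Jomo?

6

From Jomo the given relations immediately reach Juno.
From those, Zane, Tariq, Soren, Leo — 5 in total.
From those, Uma — 6 in total.
No other element is forced below Jomo by the given relations, so the count is 6.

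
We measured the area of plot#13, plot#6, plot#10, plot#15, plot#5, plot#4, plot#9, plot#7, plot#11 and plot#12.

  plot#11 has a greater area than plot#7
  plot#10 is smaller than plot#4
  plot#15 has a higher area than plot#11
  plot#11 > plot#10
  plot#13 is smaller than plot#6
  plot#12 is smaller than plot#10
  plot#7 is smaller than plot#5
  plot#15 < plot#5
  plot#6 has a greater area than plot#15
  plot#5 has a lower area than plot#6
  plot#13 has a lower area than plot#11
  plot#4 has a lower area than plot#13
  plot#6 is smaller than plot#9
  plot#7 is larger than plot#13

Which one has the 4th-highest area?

plot#15

Chaining the given pairs: plot#12 < plot#10 < plot#4 < plot#13 < plot#7 < plot#11 < plot#15 < plot#5 < plot#6 < plot#9.
Counting 4 from the largest end gives plot#15.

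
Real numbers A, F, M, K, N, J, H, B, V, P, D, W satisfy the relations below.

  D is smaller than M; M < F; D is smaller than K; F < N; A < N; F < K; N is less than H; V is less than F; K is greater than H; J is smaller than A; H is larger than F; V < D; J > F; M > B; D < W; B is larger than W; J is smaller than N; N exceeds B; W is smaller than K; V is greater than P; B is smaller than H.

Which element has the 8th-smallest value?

J

Chaining the given pairs: P < V < D < W < B < M < F < J < A < N < H < K.
Counting 8 from the smallest end gives J.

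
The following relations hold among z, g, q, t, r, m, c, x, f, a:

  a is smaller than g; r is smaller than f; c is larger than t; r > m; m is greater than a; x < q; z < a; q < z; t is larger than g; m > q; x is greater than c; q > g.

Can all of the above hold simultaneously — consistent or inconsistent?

We have a < g stated directly, yet also g < t < c < x < q < z < a by chaining the others — so g < a. Contradiction.

inconsistent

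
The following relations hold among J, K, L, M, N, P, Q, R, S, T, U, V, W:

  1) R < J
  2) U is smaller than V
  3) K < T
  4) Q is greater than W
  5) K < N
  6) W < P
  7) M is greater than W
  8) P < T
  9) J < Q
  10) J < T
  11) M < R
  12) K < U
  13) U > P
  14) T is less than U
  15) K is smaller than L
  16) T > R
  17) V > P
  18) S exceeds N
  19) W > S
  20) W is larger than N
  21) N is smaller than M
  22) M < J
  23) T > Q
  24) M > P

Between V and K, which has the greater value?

K < N and N < S give K < S.
With S < W: K < N < S < W.
Then W < P extends the chain to P.
With P < M: K < N < S < W < P < M.
With M < R: K < N < S < W < P < M < R.
With R < J: K < N < S < W < P < M < R < J.
With J < Q: K < N < S < W < P < M < R < J < Q.
Then Q < T extends the chain to T.
Then T < U extends the chain to U.
Then U < V extends the chain to V.
So K < V; V is the larger of the two.

V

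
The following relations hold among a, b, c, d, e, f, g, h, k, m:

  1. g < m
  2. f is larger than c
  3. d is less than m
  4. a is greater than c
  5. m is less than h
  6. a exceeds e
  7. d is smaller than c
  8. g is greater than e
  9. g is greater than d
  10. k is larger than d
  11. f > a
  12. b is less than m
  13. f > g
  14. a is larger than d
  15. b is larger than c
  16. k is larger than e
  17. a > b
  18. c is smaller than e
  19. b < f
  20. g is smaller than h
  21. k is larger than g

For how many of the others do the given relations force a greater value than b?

From b the given relations immediately reach m, a, f.
From those, h — 4 in total.
Nothing else is reachable above b; 4 in all.

4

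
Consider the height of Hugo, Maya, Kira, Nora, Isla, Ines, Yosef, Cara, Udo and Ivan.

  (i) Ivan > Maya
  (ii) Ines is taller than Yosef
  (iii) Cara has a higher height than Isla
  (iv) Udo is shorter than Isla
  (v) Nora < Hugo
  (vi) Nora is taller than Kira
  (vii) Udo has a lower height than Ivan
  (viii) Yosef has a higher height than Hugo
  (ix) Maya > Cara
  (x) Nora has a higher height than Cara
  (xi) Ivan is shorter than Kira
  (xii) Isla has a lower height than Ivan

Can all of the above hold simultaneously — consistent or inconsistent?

The single ordering Udo < Isla < Cara < Maya < Ivan < Kira < Nora < Hugo < Yosef < Ines satisfies every listed relation, so no contradiction arises.

consistent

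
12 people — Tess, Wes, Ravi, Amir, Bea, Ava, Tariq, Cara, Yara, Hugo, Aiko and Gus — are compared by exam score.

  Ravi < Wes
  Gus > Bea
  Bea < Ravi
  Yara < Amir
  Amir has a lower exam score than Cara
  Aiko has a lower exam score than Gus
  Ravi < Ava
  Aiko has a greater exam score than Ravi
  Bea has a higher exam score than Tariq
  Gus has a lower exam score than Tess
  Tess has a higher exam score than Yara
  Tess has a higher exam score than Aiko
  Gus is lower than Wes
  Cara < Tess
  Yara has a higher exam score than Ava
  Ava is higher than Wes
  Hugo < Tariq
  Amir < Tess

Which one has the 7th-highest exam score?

The consecutive relations fix a unique order: Hugo < Tariq < Bea < Ravi < Aiko < Gus < Wes < Ava < Yara < Amir < Cara < Tess.
The 7th largest is Gus.

Gus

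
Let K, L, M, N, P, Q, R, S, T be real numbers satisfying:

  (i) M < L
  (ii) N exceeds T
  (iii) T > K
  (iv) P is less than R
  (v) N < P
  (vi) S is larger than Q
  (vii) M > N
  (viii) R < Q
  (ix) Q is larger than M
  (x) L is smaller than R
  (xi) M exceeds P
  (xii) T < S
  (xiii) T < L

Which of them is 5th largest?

M

The consecutive relations fix a unique order: K < T < N < P < M < L < R < Q < S.
Counting 5 from the largest end gives M.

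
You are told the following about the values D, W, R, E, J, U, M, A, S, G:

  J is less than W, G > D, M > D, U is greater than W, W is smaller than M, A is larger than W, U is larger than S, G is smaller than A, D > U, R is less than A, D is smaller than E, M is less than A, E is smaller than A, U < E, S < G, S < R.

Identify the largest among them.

S is not greatest since S < U; J is not greatest since J < W; W is not greatest since W < U; R is not greatest since R < A; U is not greatest since U < E; D is not greatest since D < G; E is not greatest since E < A; M is not greatest since M < A; G is not greatest since G < A.
Only A has nothing above it, so A is the largest.

A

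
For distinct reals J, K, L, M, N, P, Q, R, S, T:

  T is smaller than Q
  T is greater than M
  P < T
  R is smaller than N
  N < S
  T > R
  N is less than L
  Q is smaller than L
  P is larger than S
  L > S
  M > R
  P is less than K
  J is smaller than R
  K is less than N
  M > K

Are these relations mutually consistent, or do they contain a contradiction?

inconsistent

We have K < N stated directly, yet also N < S < P < K by chaining the others — so N < K. Contradiction.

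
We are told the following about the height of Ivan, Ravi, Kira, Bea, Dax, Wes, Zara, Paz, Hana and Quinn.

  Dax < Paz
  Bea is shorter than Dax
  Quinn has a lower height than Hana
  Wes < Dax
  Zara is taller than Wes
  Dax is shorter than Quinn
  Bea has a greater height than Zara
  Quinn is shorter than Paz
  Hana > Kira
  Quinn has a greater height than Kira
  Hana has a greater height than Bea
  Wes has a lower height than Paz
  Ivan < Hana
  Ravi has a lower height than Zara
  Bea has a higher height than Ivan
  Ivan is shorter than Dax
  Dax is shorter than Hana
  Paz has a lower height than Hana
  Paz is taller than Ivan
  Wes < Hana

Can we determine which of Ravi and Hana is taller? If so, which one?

Ravi < Zara and Zara < Bea give Ravi < Bea.
Then Bea < Dax extends the chain to Dax.
With Dax < Quinn: Ravi < Zara < Bea < Dax < Quinn.
With Quinn < Paz: Ravi < Zara < Bea < Dax < Quinn < Paz.
With Paz < Hana: Ravi < Zara < Bea < Dax < Quinn < Paz < Hana.
So Hana is taller.

Hana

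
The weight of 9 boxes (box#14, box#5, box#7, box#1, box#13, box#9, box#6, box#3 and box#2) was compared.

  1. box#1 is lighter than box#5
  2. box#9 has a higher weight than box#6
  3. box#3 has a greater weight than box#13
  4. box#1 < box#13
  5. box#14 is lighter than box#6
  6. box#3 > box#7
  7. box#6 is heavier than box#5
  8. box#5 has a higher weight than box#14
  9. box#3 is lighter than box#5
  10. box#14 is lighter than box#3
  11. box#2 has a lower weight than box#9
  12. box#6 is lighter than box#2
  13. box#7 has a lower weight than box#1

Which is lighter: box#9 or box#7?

Link the given pairs in sequence: box#7 < box#1; box#1 < box#13; box#13 < box#3; box#3 < box#5; box#5 < box#6; box#6 < box#9.
Together: box#7 < box#1 < box#13 < box#3 < box#5 < box#6 < box#9.
So box#7 < box#9; box#7 is the lighter of the two.

box#7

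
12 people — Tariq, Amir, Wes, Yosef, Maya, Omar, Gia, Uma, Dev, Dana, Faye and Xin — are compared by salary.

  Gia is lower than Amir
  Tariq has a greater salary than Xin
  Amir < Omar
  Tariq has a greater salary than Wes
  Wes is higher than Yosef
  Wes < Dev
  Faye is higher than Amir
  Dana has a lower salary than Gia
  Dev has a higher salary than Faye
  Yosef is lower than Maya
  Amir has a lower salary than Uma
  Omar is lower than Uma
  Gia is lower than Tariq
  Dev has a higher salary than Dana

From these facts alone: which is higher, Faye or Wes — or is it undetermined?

undetermined

Following every chain through Faye: above Faye we get Dev; below Faye we get Dana, Gia, Amir.
Wes is not reached, and no chain runs the other way from Wes to Faye.
So the given relations leave the order of Faye and Wes undetermined.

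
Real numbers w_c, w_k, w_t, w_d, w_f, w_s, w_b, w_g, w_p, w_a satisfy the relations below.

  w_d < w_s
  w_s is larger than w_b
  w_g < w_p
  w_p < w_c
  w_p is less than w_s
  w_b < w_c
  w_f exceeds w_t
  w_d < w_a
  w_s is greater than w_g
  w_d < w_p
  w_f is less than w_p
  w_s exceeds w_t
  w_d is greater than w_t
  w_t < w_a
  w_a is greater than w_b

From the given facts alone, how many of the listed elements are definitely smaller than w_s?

6

The elements the relations force below w_s are w_g, w_t, w_b, w_d, w_f, w_p — no chain reaches any other.
That is 6.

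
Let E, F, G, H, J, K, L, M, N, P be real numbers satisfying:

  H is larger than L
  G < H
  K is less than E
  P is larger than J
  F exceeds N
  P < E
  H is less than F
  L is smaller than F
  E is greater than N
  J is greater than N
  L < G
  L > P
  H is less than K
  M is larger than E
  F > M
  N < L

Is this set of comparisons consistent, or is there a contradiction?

consistent

Every relation is compatible with N < J < P < L < G < H < K < E < M < F; the set is consistent.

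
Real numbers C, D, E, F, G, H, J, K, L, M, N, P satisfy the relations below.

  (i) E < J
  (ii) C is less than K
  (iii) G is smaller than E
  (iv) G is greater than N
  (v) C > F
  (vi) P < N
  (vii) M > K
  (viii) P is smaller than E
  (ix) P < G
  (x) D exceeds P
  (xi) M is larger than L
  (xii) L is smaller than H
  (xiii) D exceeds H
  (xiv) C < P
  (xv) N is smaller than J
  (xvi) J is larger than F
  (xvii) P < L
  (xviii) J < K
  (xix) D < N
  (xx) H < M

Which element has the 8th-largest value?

Chaining the given pairs: F < C < P < L < H < D < N < G < E < J < K < M.
The 8th largest is H.

H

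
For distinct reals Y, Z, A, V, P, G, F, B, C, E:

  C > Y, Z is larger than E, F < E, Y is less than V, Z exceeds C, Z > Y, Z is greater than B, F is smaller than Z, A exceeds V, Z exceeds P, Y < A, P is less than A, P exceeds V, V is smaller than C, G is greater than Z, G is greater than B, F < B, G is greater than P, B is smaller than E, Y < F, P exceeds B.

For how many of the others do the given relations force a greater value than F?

6

Directly above F: B, E, Z.
One step further: P, G (5 so far).
One step further: A (6 so far).
No other element is forced above F by the given relations, so the count is 6.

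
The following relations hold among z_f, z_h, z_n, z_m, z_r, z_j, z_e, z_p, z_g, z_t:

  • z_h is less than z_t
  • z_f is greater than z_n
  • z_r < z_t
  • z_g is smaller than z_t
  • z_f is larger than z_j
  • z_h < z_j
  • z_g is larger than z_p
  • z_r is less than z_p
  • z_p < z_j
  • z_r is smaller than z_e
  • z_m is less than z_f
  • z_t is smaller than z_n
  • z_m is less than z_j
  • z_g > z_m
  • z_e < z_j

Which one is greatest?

z_f

Chaining downward from z_f: directly below it, z_m, z_j, z_n; then z_h, z_p, z_e, z_t; then z_r, z_g.
That covers every other element, and nothing is given above z_f, so z_f is the greatest.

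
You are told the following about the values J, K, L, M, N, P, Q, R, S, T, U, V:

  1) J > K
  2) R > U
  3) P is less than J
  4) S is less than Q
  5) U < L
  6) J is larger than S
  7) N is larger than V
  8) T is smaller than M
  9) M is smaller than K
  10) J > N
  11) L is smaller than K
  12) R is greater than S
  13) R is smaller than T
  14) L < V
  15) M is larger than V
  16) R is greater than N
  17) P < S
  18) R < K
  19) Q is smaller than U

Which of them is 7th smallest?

Piecing the relations together gives one ordering: P < S < Q < U < L < V < N < R < T < M < K < J.
The 7th smallest is N.

N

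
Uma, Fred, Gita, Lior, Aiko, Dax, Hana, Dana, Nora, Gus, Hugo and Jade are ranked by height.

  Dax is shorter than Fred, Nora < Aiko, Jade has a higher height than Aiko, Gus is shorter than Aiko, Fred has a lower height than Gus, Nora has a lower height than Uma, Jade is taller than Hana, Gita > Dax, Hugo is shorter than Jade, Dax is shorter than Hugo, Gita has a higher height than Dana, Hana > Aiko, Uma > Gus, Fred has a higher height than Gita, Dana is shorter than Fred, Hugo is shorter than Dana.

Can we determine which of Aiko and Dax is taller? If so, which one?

Aiko

Dax < Hugo and Hugo < Dana give Dax < Dana.
With Dana < Gita: Dax < Hugo < Dana < Gita.
With Gita < Fred: Dax < Hugo < Dana < Gita < Fred.
With Fred < Gus: Dax < Hugo < Dana < Gita < Fred < Gus.
With Gus < Aiko: Dax < Hugo < Dana < Gita < Fred < Gus < Aiko.
So Aiko is taller.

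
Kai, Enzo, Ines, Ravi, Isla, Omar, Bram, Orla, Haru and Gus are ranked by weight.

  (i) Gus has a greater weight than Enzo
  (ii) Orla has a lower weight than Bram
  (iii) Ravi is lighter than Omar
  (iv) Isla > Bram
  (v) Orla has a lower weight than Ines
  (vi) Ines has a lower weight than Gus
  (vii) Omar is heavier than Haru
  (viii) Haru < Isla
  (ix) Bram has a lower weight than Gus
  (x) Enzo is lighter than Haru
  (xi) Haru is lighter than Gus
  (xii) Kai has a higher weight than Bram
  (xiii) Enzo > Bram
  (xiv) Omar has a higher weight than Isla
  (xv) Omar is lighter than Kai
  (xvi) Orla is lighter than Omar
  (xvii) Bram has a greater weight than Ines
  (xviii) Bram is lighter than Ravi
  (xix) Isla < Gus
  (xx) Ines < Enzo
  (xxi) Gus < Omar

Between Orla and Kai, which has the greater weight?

Kai

The relevant relations are Orla < Ines; Ines < Enzo; Enzo < Haru; Haru < Isla; Isla < Gus; Gus < Omar; Omar < Kai.
Chaining these gives Orla < Ines < Enzo < Haru < Isla < Gus < Omar < Kai.
So Orla < Kai; Kai is the heavier of the two.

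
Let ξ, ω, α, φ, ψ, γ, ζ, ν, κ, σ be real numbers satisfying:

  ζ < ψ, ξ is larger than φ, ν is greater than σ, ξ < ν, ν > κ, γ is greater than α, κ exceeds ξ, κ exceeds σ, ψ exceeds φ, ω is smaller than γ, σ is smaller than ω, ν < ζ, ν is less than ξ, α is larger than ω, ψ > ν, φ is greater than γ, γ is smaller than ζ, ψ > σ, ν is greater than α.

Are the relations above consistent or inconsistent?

Chaining the given relations yields ξ < κ < ν, so ξ < ν. But one relation states ν < ξ. These cannot both hold.

inconsistent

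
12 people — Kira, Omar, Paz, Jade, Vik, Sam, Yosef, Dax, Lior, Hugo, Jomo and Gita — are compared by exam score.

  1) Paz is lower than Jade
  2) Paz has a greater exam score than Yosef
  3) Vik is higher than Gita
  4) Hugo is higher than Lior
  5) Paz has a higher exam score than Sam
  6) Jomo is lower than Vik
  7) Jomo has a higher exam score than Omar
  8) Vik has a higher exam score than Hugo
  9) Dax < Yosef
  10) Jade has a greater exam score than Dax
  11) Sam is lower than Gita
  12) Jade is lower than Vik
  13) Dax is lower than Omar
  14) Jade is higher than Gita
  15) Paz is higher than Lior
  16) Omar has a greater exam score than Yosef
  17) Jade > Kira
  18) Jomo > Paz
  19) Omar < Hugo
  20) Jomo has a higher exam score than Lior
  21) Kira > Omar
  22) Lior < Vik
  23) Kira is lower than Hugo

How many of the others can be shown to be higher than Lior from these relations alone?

5

The elements the relations force above Lior are Paz, Jade, Hugo, Jomo, Vik — no chain reaches any other.
That is 5.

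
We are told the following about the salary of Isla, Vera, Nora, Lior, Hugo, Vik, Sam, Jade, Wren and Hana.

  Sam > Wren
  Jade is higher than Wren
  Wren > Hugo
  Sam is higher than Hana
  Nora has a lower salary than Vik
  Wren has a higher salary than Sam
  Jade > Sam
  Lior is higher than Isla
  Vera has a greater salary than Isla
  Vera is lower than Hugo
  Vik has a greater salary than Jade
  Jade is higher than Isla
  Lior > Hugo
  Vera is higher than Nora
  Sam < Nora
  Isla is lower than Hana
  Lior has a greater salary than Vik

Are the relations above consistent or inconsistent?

inconsistent

Chaining the given relations yields Sam < Nora < Vera < Hugo < Wren, so Sam < Wren. But one relation states Wren < Sam. These cannot both hold.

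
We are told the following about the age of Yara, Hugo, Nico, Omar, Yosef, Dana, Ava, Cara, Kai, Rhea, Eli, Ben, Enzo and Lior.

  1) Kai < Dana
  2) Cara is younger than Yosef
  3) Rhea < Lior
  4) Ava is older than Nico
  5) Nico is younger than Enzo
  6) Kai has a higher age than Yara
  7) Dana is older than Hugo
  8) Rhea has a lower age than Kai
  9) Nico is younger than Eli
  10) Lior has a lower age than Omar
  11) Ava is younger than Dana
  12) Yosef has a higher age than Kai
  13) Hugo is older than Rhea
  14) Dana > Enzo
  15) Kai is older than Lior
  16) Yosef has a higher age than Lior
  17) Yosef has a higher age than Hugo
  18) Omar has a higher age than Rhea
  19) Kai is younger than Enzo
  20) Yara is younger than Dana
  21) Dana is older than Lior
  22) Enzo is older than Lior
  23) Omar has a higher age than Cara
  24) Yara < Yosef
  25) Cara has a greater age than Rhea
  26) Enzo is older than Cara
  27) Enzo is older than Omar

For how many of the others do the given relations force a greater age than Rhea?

8

From Rhea the given relations immediately reach Lior, Kai, Cara, Omar, Hugo.
From those, Enzo, Yosef, Dana — 8 in total.
No other element is forced above Rhea by the given relations, so the count is 8.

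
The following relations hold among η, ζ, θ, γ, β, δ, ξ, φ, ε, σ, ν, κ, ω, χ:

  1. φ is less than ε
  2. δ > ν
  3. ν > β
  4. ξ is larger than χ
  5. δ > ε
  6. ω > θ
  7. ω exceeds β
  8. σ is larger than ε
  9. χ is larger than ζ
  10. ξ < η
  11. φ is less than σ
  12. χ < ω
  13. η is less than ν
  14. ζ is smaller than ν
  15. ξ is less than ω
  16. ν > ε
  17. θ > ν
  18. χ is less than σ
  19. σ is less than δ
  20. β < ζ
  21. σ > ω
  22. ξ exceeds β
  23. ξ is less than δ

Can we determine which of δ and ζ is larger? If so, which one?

Following the relations from ζ: ζ < χ < ξ < η < ν < θ < ω < σ < δ.
So δ is larger.

δ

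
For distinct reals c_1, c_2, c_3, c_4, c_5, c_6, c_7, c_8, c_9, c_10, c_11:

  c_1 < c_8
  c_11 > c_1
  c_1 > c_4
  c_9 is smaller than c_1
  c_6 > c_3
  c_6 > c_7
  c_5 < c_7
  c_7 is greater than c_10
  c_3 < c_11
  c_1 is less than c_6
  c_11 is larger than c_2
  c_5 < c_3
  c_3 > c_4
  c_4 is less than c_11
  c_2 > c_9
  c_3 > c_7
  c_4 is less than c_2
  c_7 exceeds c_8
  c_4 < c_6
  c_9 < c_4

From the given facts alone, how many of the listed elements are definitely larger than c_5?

4

From c_5 the given relations immediately reach c_7, c_3.
From those, c_6, c_11 — 4 in total.
No other element is forced above c_5 by the given relations, so the count is 4.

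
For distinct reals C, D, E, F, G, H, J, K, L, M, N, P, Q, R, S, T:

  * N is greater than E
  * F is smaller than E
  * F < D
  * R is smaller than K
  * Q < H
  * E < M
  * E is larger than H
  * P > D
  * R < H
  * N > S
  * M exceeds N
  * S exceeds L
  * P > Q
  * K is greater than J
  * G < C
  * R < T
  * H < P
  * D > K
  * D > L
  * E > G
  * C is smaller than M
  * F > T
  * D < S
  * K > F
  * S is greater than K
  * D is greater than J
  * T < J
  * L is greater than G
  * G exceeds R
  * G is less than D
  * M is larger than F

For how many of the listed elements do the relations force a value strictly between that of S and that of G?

2

Chaining upward from G reaches: L, D, E, N, C, P, M.
Chaining downward from S reaches: R, T, F, J, L, K, D.
Strictly between G and S are those in both lists: L, D — 2 elements.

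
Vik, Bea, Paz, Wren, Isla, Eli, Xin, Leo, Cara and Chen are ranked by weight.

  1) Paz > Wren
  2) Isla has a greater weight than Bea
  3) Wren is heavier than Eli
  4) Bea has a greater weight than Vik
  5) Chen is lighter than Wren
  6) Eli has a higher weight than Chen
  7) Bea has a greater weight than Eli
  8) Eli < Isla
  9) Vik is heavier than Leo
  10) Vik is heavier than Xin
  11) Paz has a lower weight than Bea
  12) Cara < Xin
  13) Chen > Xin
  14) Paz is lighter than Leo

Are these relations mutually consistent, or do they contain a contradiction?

consistent

The single ordering Cara < Xin < Chen < Eli < Wren < Paz < Leo < Vik < Bea < Isla satisfies every listed relation, so no contradiction arises.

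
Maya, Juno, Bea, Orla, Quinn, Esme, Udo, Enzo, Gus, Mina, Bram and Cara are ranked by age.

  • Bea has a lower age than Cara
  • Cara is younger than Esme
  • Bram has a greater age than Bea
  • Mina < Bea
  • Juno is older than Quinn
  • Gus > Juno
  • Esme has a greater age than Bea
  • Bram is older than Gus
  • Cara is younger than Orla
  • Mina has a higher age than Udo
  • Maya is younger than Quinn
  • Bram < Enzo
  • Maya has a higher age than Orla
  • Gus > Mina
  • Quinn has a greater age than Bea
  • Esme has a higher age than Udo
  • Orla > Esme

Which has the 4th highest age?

Chaining the given pairs: Udo < Mina < Bea < Cara < Esme < Orla < Maya < Quinn < Juno < Gus < Bram < Enzo.
Counting 4 from the largest end gives Juno.

Juno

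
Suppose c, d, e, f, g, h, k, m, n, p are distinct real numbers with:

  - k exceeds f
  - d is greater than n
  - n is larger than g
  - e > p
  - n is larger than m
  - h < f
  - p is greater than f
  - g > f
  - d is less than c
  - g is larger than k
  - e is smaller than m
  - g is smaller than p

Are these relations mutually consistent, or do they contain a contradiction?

Every relation is compatible with h < f < k < g < p < e < m < n < d < c; the set is consistent.

consistent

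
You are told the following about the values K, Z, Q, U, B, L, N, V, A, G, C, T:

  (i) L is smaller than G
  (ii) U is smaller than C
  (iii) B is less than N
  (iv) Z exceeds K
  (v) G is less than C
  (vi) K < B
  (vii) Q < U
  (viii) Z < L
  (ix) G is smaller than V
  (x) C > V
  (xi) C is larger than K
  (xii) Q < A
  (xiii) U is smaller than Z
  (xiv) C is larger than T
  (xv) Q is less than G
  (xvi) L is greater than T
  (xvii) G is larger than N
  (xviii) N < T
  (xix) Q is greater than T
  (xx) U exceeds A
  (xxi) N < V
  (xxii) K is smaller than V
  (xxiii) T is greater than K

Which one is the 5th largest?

Piecing the relations together gives one ordering: K < B < N < T < Q < A < U < Z < L < G < V < C.
Counting 5 from the largest end gives Z.

Z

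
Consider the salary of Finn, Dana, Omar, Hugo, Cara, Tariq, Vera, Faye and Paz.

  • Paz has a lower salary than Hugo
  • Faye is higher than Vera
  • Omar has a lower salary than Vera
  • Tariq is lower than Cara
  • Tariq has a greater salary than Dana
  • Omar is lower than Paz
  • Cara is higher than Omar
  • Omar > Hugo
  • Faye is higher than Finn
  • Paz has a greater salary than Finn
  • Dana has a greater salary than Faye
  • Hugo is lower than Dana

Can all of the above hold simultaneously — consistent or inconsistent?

Chaining the given relations yields Paz < Hugo < Omar, so Paz < Omar. But one relation states Omar < Paz. These cannot both hold.

inconsistent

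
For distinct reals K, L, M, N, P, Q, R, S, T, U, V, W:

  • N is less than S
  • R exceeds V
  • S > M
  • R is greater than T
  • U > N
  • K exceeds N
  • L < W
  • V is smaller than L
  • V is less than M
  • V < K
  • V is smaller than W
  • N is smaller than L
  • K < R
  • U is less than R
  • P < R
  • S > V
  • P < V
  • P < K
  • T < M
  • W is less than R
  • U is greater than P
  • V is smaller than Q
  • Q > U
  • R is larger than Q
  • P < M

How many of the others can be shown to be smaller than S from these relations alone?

5

From S the given relations immediately reach V, M, N.
From those, P, T — 5 in total.
Nothing else is reachable below S; 5 in all.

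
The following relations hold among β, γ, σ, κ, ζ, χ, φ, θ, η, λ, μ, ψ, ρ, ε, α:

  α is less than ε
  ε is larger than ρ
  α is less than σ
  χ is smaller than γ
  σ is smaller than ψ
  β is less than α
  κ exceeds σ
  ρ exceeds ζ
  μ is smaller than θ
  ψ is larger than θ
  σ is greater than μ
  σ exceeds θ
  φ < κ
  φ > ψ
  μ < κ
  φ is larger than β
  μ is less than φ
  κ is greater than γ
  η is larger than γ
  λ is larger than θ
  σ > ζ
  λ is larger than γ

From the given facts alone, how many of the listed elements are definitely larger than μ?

6

The elements the relations force above μ are θ, σ, ψ, φ, λ, κ — no chain reaches any other.
That is 6.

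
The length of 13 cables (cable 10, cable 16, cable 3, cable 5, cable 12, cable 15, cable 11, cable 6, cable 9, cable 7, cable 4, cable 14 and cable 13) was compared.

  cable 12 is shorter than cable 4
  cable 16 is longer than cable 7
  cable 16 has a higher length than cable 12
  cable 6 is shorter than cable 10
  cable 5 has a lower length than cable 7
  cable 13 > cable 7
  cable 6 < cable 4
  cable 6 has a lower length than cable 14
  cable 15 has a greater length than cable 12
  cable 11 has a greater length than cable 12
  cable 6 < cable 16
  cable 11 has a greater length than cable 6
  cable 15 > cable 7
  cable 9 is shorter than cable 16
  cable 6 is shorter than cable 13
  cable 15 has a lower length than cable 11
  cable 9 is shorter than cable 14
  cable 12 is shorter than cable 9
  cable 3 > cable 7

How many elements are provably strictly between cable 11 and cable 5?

2

The relations place cable 5 below cable 11. An element lies strictly between them when it is forced above cable 5 and also forced below cable 11.
Above cable 5: {cable 7, cable 15, cable 16, cable 13, cable 3}. Below cable 11: {cable 12, cable 6, cable 7, cable 15}.
Intersection: {cable 7, cable 15} — 2.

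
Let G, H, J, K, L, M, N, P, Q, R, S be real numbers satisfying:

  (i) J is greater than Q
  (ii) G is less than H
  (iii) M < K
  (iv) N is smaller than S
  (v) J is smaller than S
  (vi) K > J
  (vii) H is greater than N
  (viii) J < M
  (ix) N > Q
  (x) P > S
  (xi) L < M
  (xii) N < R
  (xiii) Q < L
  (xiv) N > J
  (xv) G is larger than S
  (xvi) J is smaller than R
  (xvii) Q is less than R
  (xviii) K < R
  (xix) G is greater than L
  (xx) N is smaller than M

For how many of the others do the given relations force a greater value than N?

The elements the relations force above N are S, M, G, H, K, P, R — no chain reaches any other.
That is 7.

7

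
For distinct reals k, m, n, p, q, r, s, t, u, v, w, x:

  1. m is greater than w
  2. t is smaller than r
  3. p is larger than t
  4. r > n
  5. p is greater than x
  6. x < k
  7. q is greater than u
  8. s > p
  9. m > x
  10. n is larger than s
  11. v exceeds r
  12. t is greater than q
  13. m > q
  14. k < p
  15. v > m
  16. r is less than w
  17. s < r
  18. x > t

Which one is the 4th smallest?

x

The consecutive relations fix a unique order: u < q < t < x < k < p < s < n < r < w < m < v.
The 4th smallest is x.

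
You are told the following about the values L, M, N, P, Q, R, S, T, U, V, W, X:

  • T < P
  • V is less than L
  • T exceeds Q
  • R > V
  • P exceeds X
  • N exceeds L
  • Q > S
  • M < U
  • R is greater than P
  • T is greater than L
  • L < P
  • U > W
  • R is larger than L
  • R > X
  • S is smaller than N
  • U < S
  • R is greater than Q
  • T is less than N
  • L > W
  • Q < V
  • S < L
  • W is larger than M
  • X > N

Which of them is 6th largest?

L

Chaining the given pairs: M < W < U < S < Q < V < L < T < N < X < P < R.
Counting 6 from the largest end gives L.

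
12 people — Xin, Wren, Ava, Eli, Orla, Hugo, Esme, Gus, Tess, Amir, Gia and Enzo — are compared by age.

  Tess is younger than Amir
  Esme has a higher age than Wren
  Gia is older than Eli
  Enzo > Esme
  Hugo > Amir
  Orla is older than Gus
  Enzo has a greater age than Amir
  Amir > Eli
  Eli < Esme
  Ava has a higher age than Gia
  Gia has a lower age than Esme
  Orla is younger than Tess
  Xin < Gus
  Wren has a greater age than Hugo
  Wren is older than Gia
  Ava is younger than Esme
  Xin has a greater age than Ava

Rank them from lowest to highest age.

Eli < Gia < Ava < Xin < Gus < Orla < Tess < Amir < Hugo < Wren < Esme < Enzo

Nothing is placed below Eli, so it is least; from there Eli < Gia; Gia < Ava; Ava < Xin; Xin < Gus; Gus < Orla; Orla < Tess; Tess < Amir; Amir < Hugo; Hugo < Wren; Wren < Esme; Esme < Enzo, each given directly.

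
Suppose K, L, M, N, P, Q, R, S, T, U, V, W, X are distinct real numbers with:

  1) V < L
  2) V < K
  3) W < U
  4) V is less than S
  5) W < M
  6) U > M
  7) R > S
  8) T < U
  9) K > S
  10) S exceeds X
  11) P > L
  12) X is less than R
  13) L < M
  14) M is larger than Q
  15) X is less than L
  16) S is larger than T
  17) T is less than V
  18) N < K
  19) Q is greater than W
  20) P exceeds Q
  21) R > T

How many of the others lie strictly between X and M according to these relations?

1

The relations place X below M. An element lies strictly between them when it is forced above X and also forced below M.
Above X: {L, S, R, U, K, P}. Below M: {W, Q, T, V, L}.
Intersection: {L} — 1.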